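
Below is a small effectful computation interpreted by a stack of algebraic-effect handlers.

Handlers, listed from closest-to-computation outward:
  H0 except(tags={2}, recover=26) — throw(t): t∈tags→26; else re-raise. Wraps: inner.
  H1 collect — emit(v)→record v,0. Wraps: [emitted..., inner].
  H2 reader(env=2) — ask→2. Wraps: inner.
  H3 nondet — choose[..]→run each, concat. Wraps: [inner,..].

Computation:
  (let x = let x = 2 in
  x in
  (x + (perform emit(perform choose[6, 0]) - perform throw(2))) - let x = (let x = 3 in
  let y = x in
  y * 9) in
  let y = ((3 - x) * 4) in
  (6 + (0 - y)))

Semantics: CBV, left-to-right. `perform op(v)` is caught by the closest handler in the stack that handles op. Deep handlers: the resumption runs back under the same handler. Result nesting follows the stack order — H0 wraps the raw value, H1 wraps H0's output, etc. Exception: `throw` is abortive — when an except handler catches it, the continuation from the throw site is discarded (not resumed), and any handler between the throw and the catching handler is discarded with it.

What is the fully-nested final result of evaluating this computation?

Answer: [[6, 26], [0, 26]]

Working:
choose[6, 0] @ H3
  branch[0] choose=6:
    emit(6) @ H1 ⇒ out+=6
    throw(2) @ H0 caught ⇒ 26
    H1 returns [6, 26]
    H2 returns [6, 26]
    H3 returns [[6, 26]]
  branch[1] choose=0:
    emit(0) @ H1 ⇒ out+=0
    throw(2) @ H0 caught ⇒ 26
    H1 returns [0, 26]
    H2 returns [0, 26]
    H3 returns [[0, 26]]
= [[6, 26], [0, 26]]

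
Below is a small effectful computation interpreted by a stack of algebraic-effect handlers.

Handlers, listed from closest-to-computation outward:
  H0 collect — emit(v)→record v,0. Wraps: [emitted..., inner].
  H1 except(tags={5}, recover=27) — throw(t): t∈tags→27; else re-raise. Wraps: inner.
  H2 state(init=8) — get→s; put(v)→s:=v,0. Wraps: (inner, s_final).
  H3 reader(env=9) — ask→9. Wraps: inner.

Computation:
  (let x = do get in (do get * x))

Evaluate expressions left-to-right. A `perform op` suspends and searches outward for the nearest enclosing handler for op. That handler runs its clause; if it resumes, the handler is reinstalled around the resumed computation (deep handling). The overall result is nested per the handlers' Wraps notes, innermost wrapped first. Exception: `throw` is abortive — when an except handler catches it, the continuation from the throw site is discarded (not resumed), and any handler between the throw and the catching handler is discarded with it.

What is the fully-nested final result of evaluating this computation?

Evaluation trace:
get @ H2 ⇒ 8
get @ H2 ⇒ 8
H0 returns [64]
H1 returns [64]
H2 returns ([64], 8)
H3 returns ([64], 8)
= ([64], 8)

Answer: ([64], 8)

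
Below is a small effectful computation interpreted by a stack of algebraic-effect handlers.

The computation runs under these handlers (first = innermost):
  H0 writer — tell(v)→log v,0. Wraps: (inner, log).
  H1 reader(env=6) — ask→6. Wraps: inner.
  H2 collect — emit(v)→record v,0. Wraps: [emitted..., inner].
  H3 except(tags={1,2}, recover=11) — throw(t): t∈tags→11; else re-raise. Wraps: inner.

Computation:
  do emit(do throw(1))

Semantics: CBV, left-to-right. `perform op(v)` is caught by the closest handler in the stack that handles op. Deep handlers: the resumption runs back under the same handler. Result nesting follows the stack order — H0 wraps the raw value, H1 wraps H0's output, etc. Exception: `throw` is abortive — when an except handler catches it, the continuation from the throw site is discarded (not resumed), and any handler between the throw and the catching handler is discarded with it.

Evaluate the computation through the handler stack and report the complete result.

Answer: 11

Evaluation trace:
throw(1) @ H3 caught ⇒ 11
= 11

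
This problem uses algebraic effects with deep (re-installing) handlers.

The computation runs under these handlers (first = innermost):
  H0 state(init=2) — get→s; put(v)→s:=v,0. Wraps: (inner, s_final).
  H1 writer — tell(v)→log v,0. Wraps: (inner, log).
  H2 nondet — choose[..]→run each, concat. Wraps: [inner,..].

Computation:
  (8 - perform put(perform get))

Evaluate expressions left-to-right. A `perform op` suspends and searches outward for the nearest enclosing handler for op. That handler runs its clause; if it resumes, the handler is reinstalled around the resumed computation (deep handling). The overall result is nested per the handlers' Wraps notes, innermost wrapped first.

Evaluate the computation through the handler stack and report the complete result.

Step-by-step:
get @ H0 ⇒ 2
put(2) @ H0 ⇒ s:=2
H0 returns (8, 2)
H1 returns ((8, 2), ())
H2 returns [((8, 2), ())]
= [((8, 2), ())]

Answer: [((8, 2), ())]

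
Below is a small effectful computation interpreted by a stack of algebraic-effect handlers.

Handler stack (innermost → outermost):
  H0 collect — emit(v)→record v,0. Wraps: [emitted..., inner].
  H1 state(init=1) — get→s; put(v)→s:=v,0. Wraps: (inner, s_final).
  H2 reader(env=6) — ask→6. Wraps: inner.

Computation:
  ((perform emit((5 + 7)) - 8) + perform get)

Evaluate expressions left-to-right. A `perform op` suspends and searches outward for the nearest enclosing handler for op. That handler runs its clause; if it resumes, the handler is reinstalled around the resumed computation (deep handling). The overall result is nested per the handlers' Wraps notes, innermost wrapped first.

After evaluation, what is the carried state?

Step-by-step:
emit(12) @ H0 ⇒ out+=12
get @ H1 ⇒ 1
H0 returns [12, -7]
H1 returns ([12, -7], 1)
H2 returns ([12, -7], 1)
= ([12, -7], 1)

Answer: 1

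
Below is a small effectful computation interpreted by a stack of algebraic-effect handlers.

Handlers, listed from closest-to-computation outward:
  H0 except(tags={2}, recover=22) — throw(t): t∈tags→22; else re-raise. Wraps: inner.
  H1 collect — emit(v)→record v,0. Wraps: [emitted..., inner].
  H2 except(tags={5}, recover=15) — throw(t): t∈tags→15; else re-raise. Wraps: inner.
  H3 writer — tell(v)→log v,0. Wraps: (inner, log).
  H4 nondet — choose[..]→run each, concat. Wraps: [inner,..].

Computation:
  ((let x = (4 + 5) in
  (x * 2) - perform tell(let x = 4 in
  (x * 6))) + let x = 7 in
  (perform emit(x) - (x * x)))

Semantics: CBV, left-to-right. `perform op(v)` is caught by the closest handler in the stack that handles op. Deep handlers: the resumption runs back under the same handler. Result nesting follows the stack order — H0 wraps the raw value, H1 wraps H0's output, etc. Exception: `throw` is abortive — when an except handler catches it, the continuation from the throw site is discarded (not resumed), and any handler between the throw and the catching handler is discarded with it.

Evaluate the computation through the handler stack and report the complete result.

Answer: [([7, -31], (24))]

Working:
tell(24) @ H3 ⇒ log+=24
emit(7) @ H1 ⇒ out+=7
H0 returns -31
H1 returns [7, -31]
H2 returns [7, -31]
H3 returns ([7, -31], (24))
H4 returns [([7, -31], (24))]
= [([7, -31], (24))]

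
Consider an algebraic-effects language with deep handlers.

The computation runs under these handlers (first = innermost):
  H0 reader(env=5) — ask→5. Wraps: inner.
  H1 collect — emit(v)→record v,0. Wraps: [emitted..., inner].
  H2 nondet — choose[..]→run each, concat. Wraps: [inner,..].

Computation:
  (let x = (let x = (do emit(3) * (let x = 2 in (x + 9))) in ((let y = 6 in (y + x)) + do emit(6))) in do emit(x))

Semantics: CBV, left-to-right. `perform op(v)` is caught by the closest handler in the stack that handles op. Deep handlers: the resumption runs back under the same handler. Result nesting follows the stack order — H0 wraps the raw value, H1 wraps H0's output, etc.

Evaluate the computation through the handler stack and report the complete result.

Step-by-step:
emit(3) @ H1 ⇒ out+=3
emit(6) @ H1 ⇒ out+=6
emit(6) @ H1 ⇒ out+=6
H0 returns 0
H1 returns [3, 6, 6, 0]
H2 returns [[3, 6, 6, 0]]
= [[3, 6, 6, 0]]

Answer: [[3, 6, 6, 0]]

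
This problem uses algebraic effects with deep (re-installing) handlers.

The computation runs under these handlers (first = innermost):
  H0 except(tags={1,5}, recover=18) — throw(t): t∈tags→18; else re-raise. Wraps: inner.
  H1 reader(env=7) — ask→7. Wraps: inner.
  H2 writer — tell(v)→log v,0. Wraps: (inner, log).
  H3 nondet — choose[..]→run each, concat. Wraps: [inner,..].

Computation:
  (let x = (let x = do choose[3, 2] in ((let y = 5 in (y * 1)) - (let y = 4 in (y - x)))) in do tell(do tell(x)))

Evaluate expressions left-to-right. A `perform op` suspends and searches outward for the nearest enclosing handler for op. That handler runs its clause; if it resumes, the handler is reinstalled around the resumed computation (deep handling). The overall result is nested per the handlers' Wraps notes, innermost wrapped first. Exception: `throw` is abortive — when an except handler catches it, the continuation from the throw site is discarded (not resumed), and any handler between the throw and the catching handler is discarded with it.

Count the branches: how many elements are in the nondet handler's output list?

Working:
choose[3, 2] @ H3
  branch[0] choose=3:
    tell(4) @ H2 ⇒ log+=4
    tell(0) @ H2 ⇒ log+=0
    H0 returns 0
    H1 returns 0
    H2 returns (0, (4, 0))
    H3 returns [(0, (4, 0))]
  branch[1] choose=2:
    tell(3) @ H2 ⇒ log+=3
    tell(0) @ H2 ⇒ log+=0
    H0 returns 0
    H1 returns 0
    H2 returns (0, (3, 0))
    H3 returns [(0, (3, 0))]
= [(0, (4, 0)), (0, (3, 0))]

Answer: 2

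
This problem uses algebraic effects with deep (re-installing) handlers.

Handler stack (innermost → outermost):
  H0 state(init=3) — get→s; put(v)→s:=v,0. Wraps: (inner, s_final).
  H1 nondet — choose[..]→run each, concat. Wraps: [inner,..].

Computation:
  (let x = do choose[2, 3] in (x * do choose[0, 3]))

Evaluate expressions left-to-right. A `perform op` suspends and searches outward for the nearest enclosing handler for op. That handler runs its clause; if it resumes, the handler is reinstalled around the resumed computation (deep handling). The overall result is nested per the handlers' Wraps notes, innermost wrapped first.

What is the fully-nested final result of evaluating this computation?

Working:
choose[2, 3] @ H1
  branch[0] choose=2:
    choose[0, 3] @ H1
      branch[0] choose=0:
        H0 returns (0, 3)
        H1 returns [(0, 3)]
      branch[1] choose=3:
        H0 returns (6, 3)
        H1 returns [(6, 3)]
  branch[1] choose=3:
    choose[0, 3] @ H1
      branch[0] choose=0:
        H0 returns (0, 3)
        H1 returns [(0, 3)]
      branch[1] choose=3:
        H0 returns (9, 3)
        H1 returns [(9, 3)]
= [(0, 3), (6, 3), (0, 3), (9, 3)]

Answer: [(0, 3), (6, 3), (0, 3), (9, 3)]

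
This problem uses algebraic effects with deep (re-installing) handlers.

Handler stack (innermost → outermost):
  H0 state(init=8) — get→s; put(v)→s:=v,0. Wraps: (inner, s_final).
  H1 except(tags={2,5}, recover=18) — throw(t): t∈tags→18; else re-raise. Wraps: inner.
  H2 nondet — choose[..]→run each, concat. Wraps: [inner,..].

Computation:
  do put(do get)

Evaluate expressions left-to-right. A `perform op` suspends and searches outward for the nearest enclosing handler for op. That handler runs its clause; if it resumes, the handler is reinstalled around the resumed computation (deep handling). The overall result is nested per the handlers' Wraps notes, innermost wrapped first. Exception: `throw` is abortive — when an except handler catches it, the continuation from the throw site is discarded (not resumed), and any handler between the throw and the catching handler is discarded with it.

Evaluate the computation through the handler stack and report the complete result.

Answer: [(0, 8)]

Step-by-step:
get @ H0 ⇒ 8
put(8) @ H0 ⇒ s:=8
H0 returns (0, 8)
H1 returns (0, 8)
H2 returns [(0, 8)]
= [(0, 8)]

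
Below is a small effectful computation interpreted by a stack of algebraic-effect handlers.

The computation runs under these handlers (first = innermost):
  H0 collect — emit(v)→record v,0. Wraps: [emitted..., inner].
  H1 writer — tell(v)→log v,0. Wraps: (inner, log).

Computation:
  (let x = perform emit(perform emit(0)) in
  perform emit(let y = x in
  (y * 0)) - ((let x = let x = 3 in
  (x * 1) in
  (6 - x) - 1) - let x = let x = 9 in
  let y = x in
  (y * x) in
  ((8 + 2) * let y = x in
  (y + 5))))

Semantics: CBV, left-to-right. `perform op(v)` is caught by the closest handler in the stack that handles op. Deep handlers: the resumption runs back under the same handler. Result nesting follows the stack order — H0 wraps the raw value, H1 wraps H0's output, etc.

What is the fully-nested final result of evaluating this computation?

Evaluation trace:
emit(0) @ H0 ⇒ out+=0
emit(0) @ H0 ⇒ out+=0
emit(0) @ H0 ⇒ out+=0
H0 returns [0, 0, 0, 858]
H1 returns ([0, 0, 0, 858], ())
= ([0, 0, 0, 858], ())

Answer: ([0, 0, 0, 858], ())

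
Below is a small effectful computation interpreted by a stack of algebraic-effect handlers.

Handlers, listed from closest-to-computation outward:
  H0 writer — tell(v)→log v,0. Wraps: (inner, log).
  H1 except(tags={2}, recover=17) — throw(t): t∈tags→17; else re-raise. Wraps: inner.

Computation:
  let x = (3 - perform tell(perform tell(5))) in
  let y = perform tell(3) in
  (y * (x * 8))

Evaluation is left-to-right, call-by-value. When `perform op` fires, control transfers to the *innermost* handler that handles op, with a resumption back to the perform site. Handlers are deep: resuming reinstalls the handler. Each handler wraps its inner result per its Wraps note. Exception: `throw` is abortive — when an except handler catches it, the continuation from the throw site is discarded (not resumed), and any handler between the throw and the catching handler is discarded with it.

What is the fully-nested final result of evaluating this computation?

Evaluation trace:
tell(5) @ H0 ⇒ log+=5
tell(0) @ H0 ⇒ log+=0
tell(3) @ H0 ⇒ log+=3
H0 returns (0, (5, 0, 3))
H1 returns (0, (5, 0, 3))
= (0, (5, 0, 3))

Answer: (0, (5, 0, 3))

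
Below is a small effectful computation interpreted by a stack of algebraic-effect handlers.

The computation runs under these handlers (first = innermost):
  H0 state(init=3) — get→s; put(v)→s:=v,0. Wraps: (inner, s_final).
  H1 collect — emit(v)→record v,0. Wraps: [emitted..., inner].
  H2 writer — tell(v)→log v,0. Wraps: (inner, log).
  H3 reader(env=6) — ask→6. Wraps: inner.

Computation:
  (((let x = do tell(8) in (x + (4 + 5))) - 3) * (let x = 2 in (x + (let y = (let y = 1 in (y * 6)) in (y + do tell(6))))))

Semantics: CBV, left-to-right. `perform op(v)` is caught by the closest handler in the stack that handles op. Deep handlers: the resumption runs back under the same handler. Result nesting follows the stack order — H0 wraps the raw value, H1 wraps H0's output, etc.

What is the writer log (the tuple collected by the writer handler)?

Working:
tell(8) @ H2 ⇒ log+=8
tell(6) @ H2 ⇒ log+=6
H0 returns (48, 3)
H1 returns [(48, 3)]
H2 returns ([(48, 3)], (8, 6))
H3 returns ([(48, 3)], (8, 6))
= ([(48, 3)], (8, 6))

Answer: (8, 6)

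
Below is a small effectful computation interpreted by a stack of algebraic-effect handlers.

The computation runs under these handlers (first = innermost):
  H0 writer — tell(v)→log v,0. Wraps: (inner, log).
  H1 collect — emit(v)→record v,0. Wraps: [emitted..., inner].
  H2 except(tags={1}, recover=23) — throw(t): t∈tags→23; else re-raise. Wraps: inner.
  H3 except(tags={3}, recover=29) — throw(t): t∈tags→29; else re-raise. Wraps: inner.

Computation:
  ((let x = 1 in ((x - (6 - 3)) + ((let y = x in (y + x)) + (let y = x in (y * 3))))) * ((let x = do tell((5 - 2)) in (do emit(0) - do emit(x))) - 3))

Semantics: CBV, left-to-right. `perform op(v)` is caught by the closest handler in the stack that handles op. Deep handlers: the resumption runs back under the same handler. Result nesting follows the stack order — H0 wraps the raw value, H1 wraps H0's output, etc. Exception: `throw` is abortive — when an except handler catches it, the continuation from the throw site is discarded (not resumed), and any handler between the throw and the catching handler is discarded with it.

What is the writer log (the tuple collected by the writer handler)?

Step-by-step:
tell(3) @ H0 ⇒ log+=3
emit(0) @ H1 ⇒ out+=0
emit(0) @ H1 ⇒ out+=0
H0 returns (-9, (3))
H1 returns [0, 0, (-9, (3))]
H2 returns [0, 0, (-9, (3))]
H3 returns [0, 0, (-9, (3))]
= [0, 0, (-9, (3))]

Answer: (3)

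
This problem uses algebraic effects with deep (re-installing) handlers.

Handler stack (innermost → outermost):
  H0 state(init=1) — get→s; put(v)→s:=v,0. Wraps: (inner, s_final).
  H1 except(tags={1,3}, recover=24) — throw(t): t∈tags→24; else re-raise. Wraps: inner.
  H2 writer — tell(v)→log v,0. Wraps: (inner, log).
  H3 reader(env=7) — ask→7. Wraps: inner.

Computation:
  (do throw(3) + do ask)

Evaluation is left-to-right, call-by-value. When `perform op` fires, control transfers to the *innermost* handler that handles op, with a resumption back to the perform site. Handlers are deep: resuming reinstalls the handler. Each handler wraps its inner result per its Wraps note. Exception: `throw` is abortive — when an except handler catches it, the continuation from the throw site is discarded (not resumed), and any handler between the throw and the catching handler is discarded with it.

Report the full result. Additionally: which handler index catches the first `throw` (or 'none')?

Step-by-step:
throw(3) @ H1 caught ⇒ 24
H2 returns (24, ())
H3 returns (24, ())
= (24, ())

Answer: (24, ()) ; first throw caught by: H1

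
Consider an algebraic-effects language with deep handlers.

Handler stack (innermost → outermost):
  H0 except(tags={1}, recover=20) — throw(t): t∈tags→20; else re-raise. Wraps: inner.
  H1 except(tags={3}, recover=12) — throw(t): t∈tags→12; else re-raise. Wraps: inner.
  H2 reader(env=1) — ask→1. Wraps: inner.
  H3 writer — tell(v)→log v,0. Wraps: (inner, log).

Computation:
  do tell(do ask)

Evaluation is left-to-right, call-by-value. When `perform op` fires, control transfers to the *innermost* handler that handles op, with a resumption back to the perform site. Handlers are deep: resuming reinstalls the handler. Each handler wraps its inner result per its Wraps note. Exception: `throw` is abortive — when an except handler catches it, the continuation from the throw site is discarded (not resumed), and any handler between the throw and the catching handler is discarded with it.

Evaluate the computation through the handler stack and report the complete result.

Step-by-step:
ask @ H2 ⇒ 1
tell(1) @ H3 ⇒ log+=1
H0 returns 0
H1 returns 0
H2 returns 0
H3 returns (0, (1))
= (0, (1))

Answer: (0, (1))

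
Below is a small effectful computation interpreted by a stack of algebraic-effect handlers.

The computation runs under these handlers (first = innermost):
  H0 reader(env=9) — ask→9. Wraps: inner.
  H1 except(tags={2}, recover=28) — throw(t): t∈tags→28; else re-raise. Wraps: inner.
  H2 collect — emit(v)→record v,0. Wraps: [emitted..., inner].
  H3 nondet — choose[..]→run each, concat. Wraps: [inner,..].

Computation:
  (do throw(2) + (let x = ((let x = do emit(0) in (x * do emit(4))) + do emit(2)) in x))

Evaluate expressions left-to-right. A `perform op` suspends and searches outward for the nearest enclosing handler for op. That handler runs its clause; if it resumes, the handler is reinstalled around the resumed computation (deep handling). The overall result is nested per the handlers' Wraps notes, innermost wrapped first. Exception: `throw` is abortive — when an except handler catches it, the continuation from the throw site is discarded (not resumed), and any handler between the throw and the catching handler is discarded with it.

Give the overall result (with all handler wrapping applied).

Evaluation trace:
throw(2) @ H1 caught ⇒ 28
H2 returns [28]
H3 returns [[28]]
= [[28]]

Answer: [[28]]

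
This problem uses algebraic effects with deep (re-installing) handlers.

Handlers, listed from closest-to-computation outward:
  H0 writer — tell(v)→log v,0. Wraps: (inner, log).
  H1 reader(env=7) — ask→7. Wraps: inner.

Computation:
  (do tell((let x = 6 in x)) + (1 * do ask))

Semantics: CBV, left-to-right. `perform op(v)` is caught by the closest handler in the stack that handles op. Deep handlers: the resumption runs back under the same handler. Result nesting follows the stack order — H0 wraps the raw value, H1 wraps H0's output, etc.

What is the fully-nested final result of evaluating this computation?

Working:
tell(6) @ H0 ⇒ log+=6
ask @ H1 ⇒ 7
H0 returns (7, (6))
H1 returns (7, (6))
= (7, (6))

Answer: (7, (6))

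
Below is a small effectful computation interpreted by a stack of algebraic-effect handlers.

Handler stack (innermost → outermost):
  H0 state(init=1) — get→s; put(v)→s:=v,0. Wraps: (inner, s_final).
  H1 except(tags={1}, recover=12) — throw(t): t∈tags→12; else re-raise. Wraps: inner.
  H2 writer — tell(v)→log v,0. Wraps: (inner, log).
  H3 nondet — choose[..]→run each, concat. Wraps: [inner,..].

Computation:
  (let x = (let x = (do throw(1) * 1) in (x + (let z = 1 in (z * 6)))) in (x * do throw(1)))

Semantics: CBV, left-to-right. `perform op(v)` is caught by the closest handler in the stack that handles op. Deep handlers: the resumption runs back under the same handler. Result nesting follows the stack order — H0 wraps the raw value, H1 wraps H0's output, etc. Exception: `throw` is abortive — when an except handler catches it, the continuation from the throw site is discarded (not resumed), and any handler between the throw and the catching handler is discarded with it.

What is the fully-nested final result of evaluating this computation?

Evaluation trace:
throw(1) @ H1 caught ⇒ 12
H2 returns (12, ())
H3 returns [(12, ())]
= [(12, ())]

Answer: [(12, ())]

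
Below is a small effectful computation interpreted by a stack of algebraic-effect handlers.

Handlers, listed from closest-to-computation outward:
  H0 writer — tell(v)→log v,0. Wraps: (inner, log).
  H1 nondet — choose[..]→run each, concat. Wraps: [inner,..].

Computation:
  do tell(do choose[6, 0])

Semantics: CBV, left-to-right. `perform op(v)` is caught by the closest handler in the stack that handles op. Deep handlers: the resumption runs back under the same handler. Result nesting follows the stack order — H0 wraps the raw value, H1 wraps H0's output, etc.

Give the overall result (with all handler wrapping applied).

Answer: [(0, (6)), (0, (0))]

Evaluation trace:
choose[6, 0] @ H1
  branch[0] choose=6:
    tell(6) @ H0 ⇒ log+=6
    H0 returns (0, (6))
    H1 returns [(0, (6))]
  branch[1] choose=0:
    tell(0) @ H0 ⇒ log+=0
    H0 returns (0, (0))
    H1 returns [(0, (0))]
= [(0, (6)), (0, (0))]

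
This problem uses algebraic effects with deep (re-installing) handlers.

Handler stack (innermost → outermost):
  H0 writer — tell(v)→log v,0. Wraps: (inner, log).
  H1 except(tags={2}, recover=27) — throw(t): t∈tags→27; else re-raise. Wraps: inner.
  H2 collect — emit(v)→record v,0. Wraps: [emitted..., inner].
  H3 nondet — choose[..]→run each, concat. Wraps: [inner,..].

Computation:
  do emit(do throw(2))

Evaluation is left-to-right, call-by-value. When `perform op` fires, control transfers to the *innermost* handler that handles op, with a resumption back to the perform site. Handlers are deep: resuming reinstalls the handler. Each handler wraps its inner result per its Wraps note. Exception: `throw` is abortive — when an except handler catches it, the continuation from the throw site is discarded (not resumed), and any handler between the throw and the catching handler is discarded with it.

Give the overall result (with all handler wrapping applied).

Step-by-step:
throw(2) @ H1 caught ⇒ 27
H2 returns [27]
H3 returns [[27]]
= [[27]]

Answer: [[27]]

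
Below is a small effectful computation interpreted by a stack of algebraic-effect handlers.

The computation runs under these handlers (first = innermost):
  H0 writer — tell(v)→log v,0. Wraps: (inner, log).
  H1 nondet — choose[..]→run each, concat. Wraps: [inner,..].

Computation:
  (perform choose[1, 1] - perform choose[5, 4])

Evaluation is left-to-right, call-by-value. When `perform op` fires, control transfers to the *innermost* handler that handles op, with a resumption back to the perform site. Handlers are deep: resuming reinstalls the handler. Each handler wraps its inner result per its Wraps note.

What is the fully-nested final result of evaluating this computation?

Evaluation trace:
choose[1, 1] @ H1
  branch[0] choose=1:
    choose[5, 4] @ H1
      branch[0] choose=5:
        H0 returns (-4, ())
        H1 returns [(-4, ())]
      branch[1] choose=4:
        H0 returns (-3, ())
        H1 returns [(-3, ())]
  branch[1] choose=1:
    choose[5, 4] @ H1
      branch[0] choose=5:
        H0 returns (-4, ())
        H1 returns [(-4, ())]
      branch[1] choose=4:
        H0 returns (-3, ())
        H1 returns [(-3, ())]
= [(-4, ()), (-3, ()), (-4, ()), (-3, ())]

Answer: [(-4, ()), (-3, ()), (-4, ()), (-3, ())]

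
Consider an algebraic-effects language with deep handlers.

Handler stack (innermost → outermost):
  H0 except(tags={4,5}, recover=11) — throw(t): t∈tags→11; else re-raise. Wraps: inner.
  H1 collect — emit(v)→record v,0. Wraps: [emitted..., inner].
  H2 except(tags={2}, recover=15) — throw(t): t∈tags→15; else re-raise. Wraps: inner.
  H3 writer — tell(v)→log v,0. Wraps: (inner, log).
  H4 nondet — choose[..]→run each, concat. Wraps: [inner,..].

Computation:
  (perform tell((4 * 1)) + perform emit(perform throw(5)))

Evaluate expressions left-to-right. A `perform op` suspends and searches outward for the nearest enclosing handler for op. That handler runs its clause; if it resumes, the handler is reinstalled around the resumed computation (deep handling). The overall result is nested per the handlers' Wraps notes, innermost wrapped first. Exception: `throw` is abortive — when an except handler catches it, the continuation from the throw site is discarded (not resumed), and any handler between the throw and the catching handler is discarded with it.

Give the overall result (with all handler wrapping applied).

Step-by-step:
tell(4) @ H3 ⇒ log+=4
throw(5) @ H0 caught ⇒ 11
H1 returns [11]
H2 returns [11]
H3 returns ([11], (4))
H4 returns [([11], (4))]
= [([11], (4))]

Answer: [([11], (4))]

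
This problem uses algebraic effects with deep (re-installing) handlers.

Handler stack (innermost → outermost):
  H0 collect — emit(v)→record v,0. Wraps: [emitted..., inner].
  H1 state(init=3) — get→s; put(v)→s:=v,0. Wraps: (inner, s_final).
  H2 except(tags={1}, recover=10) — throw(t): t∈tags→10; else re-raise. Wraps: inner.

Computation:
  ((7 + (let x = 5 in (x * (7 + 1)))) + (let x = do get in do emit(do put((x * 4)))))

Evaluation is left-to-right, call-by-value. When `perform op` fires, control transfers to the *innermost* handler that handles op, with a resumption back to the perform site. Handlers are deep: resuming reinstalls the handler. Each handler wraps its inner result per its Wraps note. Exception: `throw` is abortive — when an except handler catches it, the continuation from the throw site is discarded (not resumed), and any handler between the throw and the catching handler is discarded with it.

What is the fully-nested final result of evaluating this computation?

Working:
get @ H1 ⇒ 3
put(12) @ H1 ⇒ s:=12
emit(0) @ H0 ⇒ out+=0
H0 returns [0, 47]
H1 returns ([0, 47], 12)
H2 returns ([0, 47], 12)
= ([0, 47], 12)

Answer: ([0, 47], 12)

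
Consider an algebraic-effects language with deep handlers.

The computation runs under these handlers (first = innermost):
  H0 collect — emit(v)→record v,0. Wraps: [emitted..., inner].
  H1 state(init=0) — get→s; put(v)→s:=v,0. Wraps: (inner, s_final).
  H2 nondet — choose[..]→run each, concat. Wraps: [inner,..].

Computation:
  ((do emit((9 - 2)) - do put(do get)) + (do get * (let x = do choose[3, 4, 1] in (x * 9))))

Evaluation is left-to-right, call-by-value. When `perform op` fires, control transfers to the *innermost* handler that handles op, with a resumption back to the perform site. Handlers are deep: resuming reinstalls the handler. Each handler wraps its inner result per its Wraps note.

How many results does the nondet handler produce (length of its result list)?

Answer: 3

Working:
emit(7) @ H0 ⇒ out+=7
get @ H1 ⇒ 0
put(0) @ H1 ⇒ s:=0
get @ H1 ⇒ 0
choose[3, 4, 1] @ H2
  branch[0] choose=3:
    H0 returns [7, 0]
    H1 returns ([7, 0], 0)
    H2 returns [([7, 0], 0)]
  branch[1] choose=4:
    H0 returns [7, 0]
    H1 returns ([7, 0], 0)
    H2 returns [([7, 0], 0)]
  branch[2] choose=1:
    H0 returns [7, 0]
    H1 returns ([7, 0], 0)
    H2 returns [([7, 0], 0)]
= [([7, 0], 0), ([7, 0], 0), ([7, 0], 0)]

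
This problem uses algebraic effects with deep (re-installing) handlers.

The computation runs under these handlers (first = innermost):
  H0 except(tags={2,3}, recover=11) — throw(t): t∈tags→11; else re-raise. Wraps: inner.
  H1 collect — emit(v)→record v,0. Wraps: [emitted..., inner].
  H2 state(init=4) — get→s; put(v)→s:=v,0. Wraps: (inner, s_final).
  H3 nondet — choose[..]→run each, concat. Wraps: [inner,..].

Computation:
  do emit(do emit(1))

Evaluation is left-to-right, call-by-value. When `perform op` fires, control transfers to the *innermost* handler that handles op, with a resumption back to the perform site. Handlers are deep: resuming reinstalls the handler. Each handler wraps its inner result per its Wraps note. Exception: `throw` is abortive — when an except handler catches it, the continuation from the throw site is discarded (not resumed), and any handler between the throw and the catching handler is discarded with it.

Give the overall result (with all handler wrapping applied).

Answer: [([1, 0, 0], 4)]

Step-by-step:
emit(1) @ H1 ⇒ out+=1
emit(0) @ H1 ⇒ out+=0
H0 returns 0
H1 returns [1, 0, 0]
H2 returns ([1, 0, 0], 4)
H3 returns [([1, 0, 0], 4)]
= [([1, 0, 0], 4)]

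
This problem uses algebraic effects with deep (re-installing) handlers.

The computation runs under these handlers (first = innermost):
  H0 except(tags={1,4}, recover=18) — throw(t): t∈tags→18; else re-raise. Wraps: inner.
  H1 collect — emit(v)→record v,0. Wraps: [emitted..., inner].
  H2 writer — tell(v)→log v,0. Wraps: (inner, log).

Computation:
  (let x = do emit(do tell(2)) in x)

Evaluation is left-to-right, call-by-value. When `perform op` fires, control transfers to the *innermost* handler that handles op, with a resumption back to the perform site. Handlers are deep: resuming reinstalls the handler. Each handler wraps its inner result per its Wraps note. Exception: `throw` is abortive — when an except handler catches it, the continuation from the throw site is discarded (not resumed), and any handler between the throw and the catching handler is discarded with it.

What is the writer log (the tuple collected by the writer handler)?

Step-by-step:
tell(2) @ H2 ⇒ log+=2
emit(0) @ H1 ⇒ out+=0
H0 returns 0
H1 returns [0, 0]
H2 returns ([0, 0], (2))
= ([0, 0], (2))

Answer: (2)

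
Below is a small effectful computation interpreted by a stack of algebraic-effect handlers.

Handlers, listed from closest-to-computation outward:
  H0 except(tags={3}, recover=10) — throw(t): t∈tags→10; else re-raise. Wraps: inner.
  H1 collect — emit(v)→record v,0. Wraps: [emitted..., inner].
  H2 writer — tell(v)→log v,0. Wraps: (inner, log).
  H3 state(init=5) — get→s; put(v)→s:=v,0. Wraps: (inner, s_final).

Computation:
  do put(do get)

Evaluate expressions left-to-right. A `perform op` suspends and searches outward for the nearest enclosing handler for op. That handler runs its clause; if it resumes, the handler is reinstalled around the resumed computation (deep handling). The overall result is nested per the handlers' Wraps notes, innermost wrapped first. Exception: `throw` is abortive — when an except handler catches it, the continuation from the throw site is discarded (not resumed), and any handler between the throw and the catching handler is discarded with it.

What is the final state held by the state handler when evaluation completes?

Step-by-step:
get @ H3 ⇒ 5
put(5) @ H3 ⇒ s:=5
H0 returns 0
H1 returns [0]
H2 returns ([0], ())
H3 returns (([0], ()), 5)
= (([0], ()), 5)

Answer: 5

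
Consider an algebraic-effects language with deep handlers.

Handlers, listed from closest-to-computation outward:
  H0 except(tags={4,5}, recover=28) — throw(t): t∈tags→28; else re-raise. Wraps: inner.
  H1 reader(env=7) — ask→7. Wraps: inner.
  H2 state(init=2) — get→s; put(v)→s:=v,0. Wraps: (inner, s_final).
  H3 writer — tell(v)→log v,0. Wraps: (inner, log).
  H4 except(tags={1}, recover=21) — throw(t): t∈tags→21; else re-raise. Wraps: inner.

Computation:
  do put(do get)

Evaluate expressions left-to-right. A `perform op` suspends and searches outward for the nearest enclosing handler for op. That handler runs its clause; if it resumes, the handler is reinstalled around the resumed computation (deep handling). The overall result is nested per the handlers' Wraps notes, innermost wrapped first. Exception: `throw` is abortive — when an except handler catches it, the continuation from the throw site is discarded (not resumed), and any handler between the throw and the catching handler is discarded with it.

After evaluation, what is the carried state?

Evaluation trace:
get @ H2 ⇒ 2
put(2) @ H2 ⇒ s:=2
H0 returns 0
H1 returns 0
H2 returns (0, 2)
H3 returns ((0, 2), ())
H4 returns ((0, 2), ())
= ((0, 2), ())

Answer: 2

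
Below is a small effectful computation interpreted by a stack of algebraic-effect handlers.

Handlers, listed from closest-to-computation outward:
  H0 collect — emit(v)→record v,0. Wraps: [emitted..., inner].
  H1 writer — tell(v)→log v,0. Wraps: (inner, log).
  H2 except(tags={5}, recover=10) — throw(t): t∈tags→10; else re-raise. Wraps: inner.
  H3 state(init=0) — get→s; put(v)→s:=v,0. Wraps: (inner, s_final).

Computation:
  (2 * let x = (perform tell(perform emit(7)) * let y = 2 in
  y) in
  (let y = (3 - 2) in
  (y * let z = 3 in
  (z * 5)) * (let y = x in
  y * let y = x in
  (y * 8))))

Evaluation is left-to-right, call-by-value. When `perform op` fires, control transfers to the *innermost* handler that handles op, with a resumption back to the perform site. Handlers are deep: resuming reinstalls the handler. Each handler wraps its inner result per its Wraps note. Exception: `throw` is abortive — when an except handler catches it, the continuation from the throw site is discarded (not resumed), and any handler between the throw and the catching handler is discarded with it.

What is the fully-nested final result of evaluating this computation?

Working:
emit(7) @ H0 ⇒ out+=7
tell(0) @ H1 ⇒ log+=0
H0 returns [7, 0]
H1 returns ([7, 0], (0))
H2 returns ([7, 0], (0))
H3 returns (([7, 0], (0)), 0)
= (([7, 0], (0)), 0)

Answer: (([7, 0], (0)), 0)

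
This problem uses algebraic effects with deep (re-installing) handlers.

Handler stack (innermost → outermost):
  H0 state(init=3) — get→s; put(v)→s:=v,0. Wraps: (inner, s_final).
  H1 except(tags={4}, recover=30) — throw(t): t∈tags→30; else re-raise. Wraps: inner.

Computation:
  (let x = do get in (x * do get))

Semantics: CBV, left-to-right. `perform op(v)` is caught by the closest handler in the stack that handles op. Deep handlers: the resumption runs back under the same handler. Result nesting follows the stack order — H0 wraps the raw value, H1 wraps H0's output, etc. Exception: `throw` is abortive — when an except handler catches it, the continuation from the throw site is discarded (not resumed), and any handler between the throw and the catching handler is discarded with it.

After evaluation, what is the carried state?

Step-by-step:
get @ H0 ⇒ 3
get @ H0 ⇒ 3
H0 returns (9, 3)
H1 returns (9, 3)
= (9, 3)

Answer: 3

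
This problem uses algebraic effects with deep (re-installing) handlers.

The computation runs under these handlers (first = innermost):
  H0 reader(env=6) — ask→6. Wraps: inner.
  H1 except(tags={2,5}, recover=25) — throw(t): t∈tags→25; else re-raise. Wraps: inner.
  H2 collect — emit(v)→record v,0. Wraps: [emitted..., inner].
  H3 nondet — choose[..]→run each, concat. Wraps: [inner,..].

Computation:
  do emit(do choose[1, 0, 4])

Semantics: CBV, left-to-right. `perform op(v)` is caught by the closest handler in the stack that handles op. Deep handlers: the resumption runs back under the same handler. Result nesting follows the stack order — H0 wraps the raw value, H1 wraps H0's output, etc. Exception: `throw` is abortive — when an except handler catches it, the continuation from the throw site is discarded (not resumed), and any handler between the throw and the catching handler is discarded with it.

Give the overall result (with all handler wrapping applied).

Answer: [[1, 0], [0, 0], [4, 0]]

Working:
choose[1, 0, 4] @ H3
  branch[0] choose=1:
    emit(1) @ H2 ⇒ out+=1
    H0 returns 0
    H1 returns 0
    H2 returns [1, 0]
    H3 returns [[1, 0]]
  branch[1] choose=0:
    emit(0) @ H2 ⇒ out+=0
    H0 returns 0
    H1 returns 0
    H2 returns [0, 0]
    H3 returns [[0, 0]]
  branch[2] choose=4:
    emit(4) @ H2 ⇒ out+=4
    H0 returns 0
    H1 returns 0
    H2 returns [4, 0]
    H3 returns [[4, 0]]
= [[1, 0], [0, 0], [4, 0]]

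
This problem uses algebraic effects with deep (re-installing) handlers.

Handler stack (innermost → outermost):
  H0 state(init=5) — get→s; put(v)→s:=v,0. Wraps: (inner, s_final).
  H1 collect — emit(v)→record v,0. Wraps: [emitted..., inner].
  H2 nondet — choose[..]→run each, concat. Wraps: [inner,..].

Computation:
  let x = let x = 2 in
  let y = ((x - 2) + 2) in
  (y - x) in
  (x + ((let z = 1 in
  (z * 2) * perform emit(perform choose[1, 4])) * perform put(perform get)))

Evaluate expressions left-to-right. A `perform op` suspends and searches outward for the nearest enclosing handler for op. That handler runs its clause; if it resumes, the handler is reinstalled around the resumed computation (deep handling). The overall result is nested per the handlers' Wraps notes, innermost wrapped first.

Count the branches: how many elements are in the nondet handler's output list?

Answer: 2

Evaluation trace:
choose[1, 4] @ H2
  branch[0] choose=1:
    emit(1) @ H1 ⇒ out+=1
    get @ H0 ⇒ 5
    put(5) @ H0 ⇒ s:=5
    H0 returns (0, 5)
    H1 returns [1, (0, 5)]
    H2 returns [[1, (0, 5)]]
  branch[1] choose=4:
    emit(4) @ H1 ⇒ out+=4
    get @ H0 ⇒ 5
    put(5) @ H0 ⇒ s:=5
    H0 returns (0, 5)
    H1 returns [4, (0, 5)]
    H2 returns [[4, (0, 5)]]
= [[1, (0, 5)], [4, (0, 5)]]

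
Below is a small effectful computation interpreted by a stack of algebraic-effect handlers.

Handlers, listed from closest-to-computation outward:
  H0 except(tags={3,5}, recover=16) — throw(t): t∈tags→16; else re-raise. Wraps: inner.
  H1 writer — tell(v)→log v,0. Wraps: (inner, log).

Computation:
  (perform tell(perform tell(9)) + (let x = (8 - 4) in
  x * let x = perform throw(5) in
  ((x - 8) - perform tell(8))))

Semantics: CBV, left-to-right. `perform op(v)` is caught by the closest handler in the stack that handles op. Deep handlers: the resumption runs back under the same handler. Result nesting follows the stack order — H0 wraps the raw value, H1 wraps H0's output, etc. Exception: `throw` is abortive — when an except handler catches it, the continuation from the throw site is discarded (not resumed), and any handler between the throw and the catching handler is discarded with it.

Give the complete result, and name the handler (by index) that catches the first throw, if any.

Answer: (16, (9, 0)) ; first throw caught by: H0

Evaluation trace:
tell(9) @ H1 ⇒ log+=9
tell(0) @ H1 ⇒ log+=0
throw(5) @ H0 caught ⇒ 16
H1 returns (16, (9, 0))
= (16, (9, 0))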